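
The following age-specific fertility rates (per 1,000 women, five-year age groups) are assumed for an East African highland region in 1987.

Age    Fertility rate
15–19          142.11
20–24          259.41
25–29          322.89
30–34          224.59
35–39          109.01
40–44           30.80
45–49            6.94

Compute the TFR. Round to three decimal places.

Sum of ASFRs = 142.11 + 259.41 + 322.89 + 224.59 + 109.01 + 30.80 + 6.94 = 1095.75
TFR = 5 × 1095.75 / 1000 = 5.47875

5.479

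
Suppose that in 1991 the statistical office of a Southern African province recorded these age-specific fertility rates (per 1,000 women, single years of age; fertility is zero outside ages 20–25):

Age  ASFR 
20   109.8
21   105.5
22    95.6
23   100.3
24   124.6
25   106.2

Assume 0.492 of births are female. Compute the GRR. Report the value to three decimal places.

Proportion female at birth = 0.492.
Sum of ASFRs = 109.8 + 105.5 + 95.6 + 100.3 + 124.6 + 106.2 = 642.0
TFR = 642.0 / 1000 = 0.642
GRR = 0.492 × 0.642 = 0.31586

0.316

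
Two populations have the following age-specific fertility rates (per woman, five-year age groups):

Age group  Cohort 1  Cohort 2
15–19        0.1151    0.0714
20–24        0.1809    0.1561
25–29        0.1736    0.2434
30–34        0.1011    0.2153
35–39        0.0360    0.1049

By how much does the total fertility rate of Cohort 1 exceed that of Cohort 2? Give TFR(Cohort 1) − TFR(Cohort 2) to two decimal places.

Cohort 1:
  Sum of ASFRs = 0.1151 + 0.1809 + 0.1736 + 0.1011 + 0.0360 = 0.6067
  TFR = 5 × 0.6067 = 3.0335
Cohort 2:
  Sum of ASFRs = 0.0714 + 0.1561 + 0.2434 + 0.2153 + 0.1049 = 0.7911
  TFR = 5 × 0.7911 = 3.9555
Difference = 3.0335 − 3.9555 = -0.922

-0.92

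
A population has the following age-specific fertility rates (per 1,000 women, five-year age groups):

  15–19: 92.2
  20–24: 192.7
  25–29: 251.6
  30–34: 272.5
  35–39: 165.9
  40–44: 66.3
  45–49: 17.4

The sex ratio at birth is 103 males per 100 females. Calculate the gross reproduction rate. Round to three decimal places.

Proportion female at birth = 100 / (100 + 103) = 0.49261.
Sum of ASFRs = 92.2 + 192.7 + 251.6 + 272.5 + 165.9 + 66.3 + 17.4 = 1058.6
TFR = 5 × 1058.6 / 1000 = 5.293
GRR = 0.49261 × 5.293 = 2.60738

2.607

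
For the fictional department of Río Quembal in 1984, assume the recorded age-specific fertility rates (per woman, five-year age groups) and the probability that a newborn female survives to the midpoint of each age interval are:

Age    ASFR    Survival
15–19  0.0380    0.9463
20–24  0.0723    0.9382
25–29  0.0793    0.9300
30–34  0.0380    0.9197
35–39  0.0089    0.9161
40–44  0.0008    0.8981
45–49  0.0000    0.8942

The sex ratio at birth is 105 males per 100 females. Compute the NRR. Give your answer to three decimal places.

Proportion female at birth = 100 / (100 + 105) = 0.48780.
Per-age-group product (5 × ASFR × survival probability):
  15–19: 5 × 0.0380 × 0.9463 = 0.17980
  20–24: 5 × 0.0723 × 0.9382 = 0.33916
  25–29: 5 × 0.0793 × 0.9300 = 0.36875
  30–34: 5 × 0.0380 × 0.9197 = 0.17474
  35–39: 5 × 0.0089 × 0.9161 = 0.04077
  40–44: 5 × 0.0008 × 0.8981 = 0.00359
  45–49: 5 × 0.0000 × 0.8942 = 0.00000
Sum = 1.10681
NRR = 0.48780 × 1.10681 = 0.53990
An NRR under 1 implies long-run decline under these rates.

0.540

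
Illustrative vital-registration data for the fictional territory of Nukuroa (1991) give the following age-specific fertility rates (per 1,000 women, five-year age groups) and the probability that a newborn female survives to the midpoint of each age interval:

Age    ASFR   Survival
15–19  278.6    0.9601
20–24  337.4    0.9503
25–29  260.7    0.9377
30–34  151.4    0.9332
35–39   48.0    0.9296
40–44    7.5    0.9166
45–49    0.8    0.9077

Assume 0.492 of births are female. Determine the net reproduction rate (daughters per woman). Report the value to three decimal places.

Proportion female at birth = 0.492.
Weighting each age-specific rate by interval width and survival:
  15–19: 5 × 278.6/1000 × 0.9601 = 1.33742
  20–24: 5 × 337.4/1000 × 0.9503 = 1.60316
  25–29: 5 × 260.7/1000 × 0.9377 = 1.22229
  30–34: 5 × 151.4/1000 × 0.9332 = 0.70643
  35–39: 5 × 48.0/1000 × 0.9296 = 0.22310
  40–44: 5 × 7.5/1000 × 0.9166 = 0.03437
  45–49: 5 × 0.8/1000 × 0.9077 = 0.00363
Sum = 5.13040
NRR = 0.492 × 5.13040 = 2.52416
With NRR above 1 the population is above replacement fertility.

2.524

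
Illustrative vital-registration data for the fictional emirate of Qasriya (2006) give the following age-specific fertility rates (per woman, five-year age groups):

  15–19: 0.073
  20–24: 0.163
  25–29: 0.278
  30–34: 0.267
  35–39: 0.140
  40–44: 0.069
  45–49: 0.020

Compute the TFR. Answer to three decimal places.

5.050

Sum of ASFRs = 0.073 + 0.163 + 0.278 + 0.267 + 0.140 + 0.069 + 0.020 = 1.010
TFR = 5 × 1.010 = 5.05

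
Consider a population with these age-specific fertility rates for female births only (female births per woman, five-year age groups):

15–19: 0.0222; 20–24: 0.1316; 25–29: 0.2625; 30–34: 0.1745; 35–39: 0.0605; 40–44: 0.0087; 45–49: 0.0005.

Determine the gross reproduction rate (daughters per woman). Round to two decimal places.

Sum of female ASFRs = 0.0222 + 0.1316 + 0.2625 + 0.1745 + 0.0605 + 0.0087 + 0.0005 = 0.6605
GRR = 5 × 0.6605 = 3.3025

3.30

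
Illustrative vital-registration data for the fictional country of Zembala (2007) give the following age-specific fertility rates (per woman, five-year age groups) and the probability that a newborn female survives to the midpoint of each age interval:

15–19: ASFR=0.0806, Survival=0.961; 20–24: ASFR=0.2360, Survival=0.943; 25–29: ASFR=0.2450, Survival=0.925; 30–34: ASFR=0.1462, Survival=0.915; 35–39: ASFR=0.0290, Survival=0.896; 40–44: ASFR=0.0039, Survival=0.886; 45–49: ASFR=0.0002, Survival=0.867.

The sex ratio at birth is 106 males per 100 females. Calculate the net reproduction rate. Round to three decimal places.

Proportion female at birth = 100 / (100 + 106) = 0.48544.
Per-age-group product (5 × ASFR × survival probability):
  15–19: 5 × 0.0806 × 0.961 = 0.38728
  20–24: 5 × 0.2360 × 0.943 = 1.11274
  25–29: 5 × 0.2450 × 0.925 = 1.13313
  30–34: 5 × 0.1462 × 0.915 = 0.66887
  35–39: 5 × 0.0290 × 0.896 = 0.12992
  40–44: 5 × 0.0039 × 0.886 = 0.01728
  45–49: 5 × 0.0002 × 0.867 = 0.00087
Sum = 3.45009
NRR = 0.48544 × 3.45009 = 1.67481
With NRR above 1 the population is above replacement fertility.

1.675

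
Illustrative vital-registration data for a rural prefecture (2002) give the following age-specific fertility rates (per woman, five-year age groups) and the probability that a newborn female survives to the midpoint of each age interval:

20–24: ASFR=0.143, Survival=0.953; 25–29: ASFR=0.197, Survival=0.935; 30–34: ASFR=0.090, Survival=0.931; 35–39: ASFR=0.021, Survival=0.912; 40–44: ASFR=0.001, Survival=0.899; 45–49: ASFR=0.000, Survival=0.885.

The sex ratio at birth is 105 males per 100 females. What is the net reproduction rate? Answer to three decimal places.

Proportion female at birth = 100 / (100 + 105) = 0.48780.
Each age group contributes 5 × ASFR × survival:
  20–24: 5 × 0.143 × 0.953 = 0.68140
  25–29: 5 × 0.197 × 0.935 = 0.92098
  30–34: 5 × 0.090 × 0.931 = 0.41895
  35–39: 5 × 0.021 × 0.912 = 0.09576
  40–44: 5 × 0.001 × 0.899 = 0.00450
  45–49: 5 × 0.000 × 0.885 = 0.00000
Sum = 2.12159
NRR = 0.48780 × 2.12159 = 1.03491

1.035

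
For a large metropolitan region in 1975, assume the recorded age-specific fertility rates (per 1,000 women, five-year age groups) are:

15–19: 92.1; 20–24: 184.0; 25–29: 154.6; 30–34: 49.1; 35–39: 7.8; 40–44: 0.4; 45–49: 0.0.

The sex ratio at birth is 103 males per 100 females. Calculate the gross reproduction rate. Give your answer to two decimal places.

1.20

Proportion female at birth = 100 / (100 + 103) = 0.49261.
Sum of ASFRs = 92.1 + 184.0 + 154.6 + 49.1 + 7.8 + 0.4 + 0.0 = 488.0
TFR = 5 × 488.0 / 1000 = 2.44
GRR = 0.49261 × 2.44 = 1.20197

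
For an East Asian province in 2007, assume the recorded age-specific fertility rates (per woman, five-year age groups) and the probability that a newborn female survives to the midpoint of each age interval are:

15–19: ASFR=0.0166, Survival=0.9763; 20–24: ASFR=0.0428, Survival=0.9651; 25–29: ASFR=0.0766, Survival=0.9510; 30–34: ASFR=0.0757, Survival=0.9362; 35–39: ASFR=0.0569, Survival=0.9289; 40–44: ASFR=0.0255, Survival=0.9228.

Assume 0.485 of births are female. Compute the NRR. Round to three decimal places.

0.673

Proportion female at birth = 0.485.
Survival-weighted fertility by age (5·fₓ·Sₓ):
  15–19: 5 × 0.0166 × 0.9763 = 0.08103
  20–24: 5 × 0.0428 × 0.9651 = 0.20653
  25–29: 5 × 0.0766 × 0.9510 = 0.36423
  30–34: 5 × 0.0757 × 0.9362 = 0.35435
  35–39: 5 × 0.0569 × 0.9289 = 0.26427
  40–44: 5 × 0.0255 × 0.9228 = 0.11766
Sum = 1.38807
NRR = 0.485 × 1.38807 = 0.67321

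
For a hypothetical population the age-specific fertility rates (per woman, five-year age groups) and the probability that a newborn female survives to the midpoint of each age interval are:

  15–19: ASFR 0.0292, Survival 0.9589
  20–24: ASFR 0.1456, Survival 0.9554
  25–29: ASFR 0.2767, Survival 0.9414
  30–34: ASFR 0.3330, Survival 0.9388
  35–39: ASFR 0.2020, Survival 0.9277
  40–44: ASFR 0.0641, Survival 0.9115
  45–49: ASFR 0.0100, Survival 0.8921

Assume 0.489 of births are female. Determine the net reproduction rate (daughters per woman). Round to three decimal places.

Proportion female at birth = 0.489.
Per-age-group product (5 × ASFR × survival probability):
  15–19: 5 × 0.0292 × 0.9589 = 0.14000
  20–24: 5 × 0.1456 × 0.9554 = 0.69553
  25–29: 5 × 0.2767 × 0.9414 = 1.30243
  30–34: 5 × 0.3330 × 0.9388 = 1.56310
  35–39: 5 × 0.2020 × 0.9277 = 0.93698
  40–44: 5 × 0.0641 × 0.9115 = 0.29214
  45–49: 5 × 0.0100 × 0.8921 = 0.04461
Sum = 4.97479
NRR = 0.489 × 4.97479 = 2.43267

2.433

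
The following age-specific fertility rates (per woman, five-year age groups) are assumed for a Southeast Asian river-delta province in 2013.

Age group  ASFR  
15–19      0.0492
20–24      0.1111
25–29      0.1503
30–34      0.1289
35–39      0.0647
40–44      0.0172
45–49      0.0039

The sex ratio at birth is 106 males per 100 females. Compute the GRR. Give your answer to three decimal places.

Proportion female at birth = 100 / (100 + 106) = 0.48544.
Sum of ASFRs = 0.0492 + 0.1111 + 0.1503 + 0.1289 + 0.0647 + 0.0172 + 0.0039 = 0.5253
TFR = 5 × 0.5253 = 2.6265
GRR = 0.48544 × 2.6265 = 1.27501

1.275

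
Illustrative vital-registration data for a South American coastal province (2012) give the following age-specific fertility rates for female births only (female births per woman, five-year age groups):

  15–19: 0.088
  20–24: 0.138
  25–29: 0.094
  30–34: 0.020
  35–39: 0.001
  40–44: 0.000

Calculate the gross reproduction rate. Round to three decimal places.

1.705

Sum of female ASFRs = 0.088 + 0.138 + 0.094 + 0.020 + 0.001 + 0.000 = 0.341
GRR = 5 × 0.341 = 1.705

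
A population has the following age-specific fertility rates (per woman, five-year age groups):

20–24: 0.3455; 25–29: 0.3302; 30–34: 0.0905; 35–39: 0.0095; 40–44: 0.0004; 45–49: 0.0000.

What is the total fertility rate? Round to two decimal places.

3.88

Sum of ASFRs = 0.3455 + 0.3302 + 0.0905 + 0.0095 + 0.0004 + 0.0000 = 0.7761
TFR = 5 × 0.7761 = 3.8805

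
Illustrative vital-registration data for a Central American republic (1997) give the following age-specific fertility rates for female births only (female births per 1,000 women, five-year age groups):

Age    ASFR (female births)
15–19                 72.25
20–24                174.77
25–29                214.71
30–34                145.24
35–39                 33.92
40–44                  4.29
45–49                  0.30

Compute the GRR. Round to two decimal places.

Sum of female ASFRs = 72.25 + 174.77 + 214.71 + 145.24 + 33.92 + 4.29 + 0.30 = 645.48
GRR = 5 × 645.48 / 1000 = 3.2274

3.23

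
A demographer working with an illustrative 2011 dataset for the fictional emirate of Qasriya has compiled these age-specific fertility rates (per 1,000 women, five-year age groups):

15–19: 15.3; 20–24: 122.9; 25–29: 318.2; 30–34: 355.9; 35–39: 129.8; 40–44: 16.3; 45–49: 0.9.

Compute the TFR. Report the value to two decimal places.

4.80

Sum of ASFRs = 15.3 + 122.9 + 318.2 + 355.9 + 129.8 + 16.3 + 0.9 = 959.3
TFR = 5 × 959.3 / 1000 = 4.7965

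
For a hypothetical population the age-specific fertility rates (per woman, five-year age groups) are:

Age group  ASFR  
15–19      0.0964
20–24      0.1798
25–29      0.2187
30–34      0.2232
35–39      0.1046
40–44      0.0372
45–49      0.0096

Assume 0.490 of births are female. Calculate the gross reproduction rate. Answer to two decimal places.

2.13

Proportion female at birth = 0.490.
Sum of ASFRs = 0.0964 + 0.1798 + 0.2187 + 0.2232 + 0.1046 + 0.0372 + 0.0096 = 0.8695
TFR = 5 × 0.8695 = 4.3475
GRR = 0.490 × 4.3475 = 2.13028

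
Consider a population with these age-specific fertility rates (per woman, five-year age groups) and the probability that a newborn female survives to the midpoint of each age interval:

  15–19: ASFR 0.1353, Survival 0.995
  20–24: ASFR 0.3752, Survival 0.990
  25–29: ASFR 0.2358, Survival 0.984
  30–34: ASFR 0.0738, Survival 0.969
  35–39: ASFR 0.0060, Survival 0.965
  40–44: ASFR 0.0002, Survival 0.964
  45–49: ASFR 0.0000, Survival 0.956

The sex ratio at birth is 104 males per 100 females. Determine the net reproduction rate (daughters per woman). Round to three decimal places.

1.999

Proportion female at birth = 100 / (100 + 104) = 0.49020.
Survival-weighted fertility by age (5·fₓ·Sₓ):
  15–19: 5 × 0.1353 × 0.995 = 0.67312
  20–24: 5 × 0.3752 × 0.990 = 1.85724
  25–29: 5 × 0.2358 × 0.984 = 1.16014
  30–34: 5 × 0.0738 × 0.969 = 0.35756
  35–39: 5 × 0.0060 × 0.965 = 0.02895
  40–44: 5 × 0.0002 × 0.964 = 0.00096
  45–49: 5 × 0.0000 × 0.956 = 0.00000
Sum = 4.07797
NRR = 0.49020 × 4.07797 = 1.99902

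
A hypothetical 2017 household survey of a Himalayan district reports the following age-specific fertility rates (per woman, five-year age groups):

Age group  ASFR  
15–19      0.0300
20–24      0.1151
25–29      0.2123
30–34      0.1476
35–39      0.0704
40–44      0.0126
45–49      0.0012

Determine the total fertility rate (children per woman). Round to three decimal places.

2.946

Sum of ASFRs = 0.0300 + 0.1151 + 0.2123 + 0.1476 + 0.0704 + 0.0126 + 0.0012 = 0.5892
TFR = 5 × 0.5892 = 2.946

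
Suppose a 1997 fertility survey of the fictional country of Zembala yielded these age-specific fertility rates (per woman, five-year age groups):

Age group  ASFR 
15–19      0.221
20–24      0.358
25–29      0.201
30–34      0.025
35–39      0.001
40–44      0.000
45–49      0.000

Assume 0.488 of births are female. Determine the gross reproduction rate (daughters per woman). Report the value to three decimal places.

Proportion female at birth = 0.488.
Sum of ASFRs = 0.221 + 0.358 + 0.201 + 0.025 + 0.001 + 0.000 + 0.000 = 0.806
TFR = 5 × 0.806 = 4.03
GRR = 0.488 × 4.03 = 1.96664

1.967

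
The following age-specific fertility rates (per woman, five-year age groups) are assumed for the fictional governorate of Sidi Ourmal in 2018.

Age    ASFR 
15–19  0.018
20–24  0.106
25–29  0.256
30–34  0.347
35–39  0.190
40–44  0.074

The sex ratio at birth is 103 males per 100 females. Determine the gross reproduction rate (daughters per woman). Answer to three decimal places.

2.441

Proportion female at birth = 100 / (100 + 103) = 0.49261.
Sum of ASFRs = 0.018 + 0.106 + 0.256 + 0.347 + 0.190 + 0.074 = 0.991
TFR = 5 × 0.991 = 4.955
GRR = 0.49261 × 4.955 = 2.44088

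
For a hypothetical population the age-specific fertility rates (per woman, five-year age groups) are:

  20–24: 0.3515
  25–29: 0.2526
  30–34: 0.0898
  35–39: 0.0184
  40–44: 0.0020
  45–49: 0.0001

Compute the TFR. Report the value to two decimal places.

3.57

Sum of ASFRs = 0.3515 + 0.2526 + 0.0898 + 0.0184 + 0.0020 + 0.0001 = 0.7144
TFR = 5 × 0.7144 = 3.572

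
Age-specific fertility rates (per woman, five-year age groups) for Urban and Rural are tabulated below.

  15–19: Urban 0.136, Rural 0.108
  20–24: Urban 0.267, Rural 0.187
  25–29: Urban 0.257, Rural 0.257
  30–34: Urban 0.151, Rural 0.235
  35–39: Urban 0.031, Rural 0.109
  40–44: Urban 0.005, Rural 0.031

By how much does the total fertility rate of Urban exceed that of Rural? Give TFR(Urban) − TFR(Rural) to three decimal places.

-0.400

Urban:
  Sum of ASFRs = 0.136 + 0.267 + 0.257 + 0.151 + 0.031 + 0.005 = 0.847
  TFR = 5 × 0.847 = 4.235
Rural:
  Sum of ASFRs = 0.108 + 0.187 + 0.257 + 0.235 + 0.109 + 0.031 = 0.927
  TFR = 5 × 0.927 = 4.635
Difference = 4.235 − 4.635 = -0.4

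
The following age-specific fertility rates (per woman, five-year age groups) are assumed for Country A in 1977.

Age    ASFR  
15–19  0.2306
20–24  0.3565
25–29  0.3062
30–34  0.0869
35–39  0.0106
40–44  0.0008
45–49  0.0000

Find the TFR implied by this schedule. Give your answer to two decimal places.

Sum of ASFRs = 0.2306 + 0.3565 + 0.3062 + 0.0869 + 0.0106 + 0.0008 + 0.0000 = 0.9916
TFR = 5 × 0.9916 = 4.958

4.96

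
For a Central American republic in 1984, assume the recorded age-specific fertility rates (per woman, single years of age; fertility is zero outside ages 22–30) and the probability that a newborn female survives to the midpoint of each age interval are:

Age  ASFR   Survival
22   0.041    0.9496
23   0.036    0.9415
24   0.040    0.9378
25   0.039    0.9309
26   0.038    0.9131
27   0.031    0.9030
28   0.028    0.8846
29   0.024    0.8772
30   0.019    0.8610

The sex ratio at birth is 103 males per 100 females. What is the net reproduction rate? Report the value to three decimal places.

Proportion female at birth = 100 / (100 + 103) = 0.49261.
Weighting each age-specific rate by interval width and survival:
  22: 1 × 0.041 × 0.9496 = 0.03893
  23: 1 × 0.036 × 0.9415 = 0.03389
  24: 1 × 0.040 × 0.9378 = 0.03751
  25: 1 × 0.039 × 0.9309 = 0.03631
  26: 1 × 0.038 × 0.9131 = 0.03470
  27: 1 × 0.031 × 0.9030 = 0.02799
  28: 1 × 0.028 × 0.8846 = 0.02477
  29: 1 × 0.024 × 0.8772 = 0.02105
  30: 1 × 0.019 × 0.8610 = 0.01636
Sum = 0.27151
NRR = 0.49261 × 0.27151 = 0.13375

0.134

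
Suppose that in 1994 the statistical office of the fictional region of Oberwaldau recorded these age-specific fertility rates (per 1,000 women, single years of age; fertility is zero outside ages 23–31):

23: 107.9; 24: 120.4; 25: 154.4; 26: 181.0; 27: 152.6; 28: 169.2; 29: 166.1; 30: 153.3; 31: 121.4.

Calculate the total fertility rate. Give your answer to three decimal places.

Sum of ASFRs = 107.9 + 120.4 + 154.4 + 181.0 + 152.6 + 169.2 + 166.1 + 153.3 + 121.4 = 1326.3
TFR = 1326.3 / 1000 = 1.3263

1.326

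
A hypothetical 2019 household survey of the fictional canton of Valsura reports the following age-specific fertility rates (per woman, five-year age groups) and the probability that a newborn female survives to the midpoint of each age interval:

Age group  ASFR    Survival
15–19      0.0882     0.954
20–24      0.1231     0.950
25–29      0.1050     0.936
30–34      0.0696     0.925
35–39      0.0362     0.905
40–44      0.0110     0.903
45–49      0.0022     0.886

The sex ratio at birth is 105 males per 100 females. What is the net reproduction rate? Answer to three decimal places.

0.996

Proportion female at birth = 100 / (100 + 105) = 0.48780.
Weighting each age-specific rate by interval width and survival:
  15–19: 5 × 0.0882 × 0.954 = 0.42071
  20–24: 5 × 0.1231 × 0.950 = 0.58473
  25–29: 5 × 0.1050 × 0.936 = 0.49140
  30–34: 5 × 0.0696 × 0.925 = 0.32190
  35–39: 5 × 0.0362 × 0.905 = 0.16381
  40–44: 5 × 0.0110 × 0.903 = 0.04967
  45–49: 5 × 0.0022 × 0.886 = 0.00975
Sum = 2.04197
NRR = 0.48780 × 2.04197 = 0.99607
NRR < 1, so the cohort does not fully replace itself.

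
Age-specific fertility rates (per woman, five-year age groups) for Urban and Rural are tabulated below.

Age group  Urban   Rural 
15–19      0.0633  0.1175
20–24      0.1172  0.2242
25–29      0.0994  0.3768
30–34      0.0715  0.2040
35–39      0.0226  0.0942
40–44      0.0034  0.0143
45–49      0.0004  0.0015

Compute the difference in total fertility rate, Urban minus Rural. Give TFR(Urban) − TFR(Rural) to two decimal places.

Urban:
  Sum of ASFRs = 0.0633 + 0.1172 + 0.0994 + 0.0715 + 0.0226 + 0.0034 + 0.0004 = 0.3778
  TFR = 5 × 0.3778 = 1.889
Rural:
  Sum of ASFRs = 0.1175 + 0.2242 + 0.3768 + 0.2040 + 0.0942 + 0.0143 + 0.0015 = 1.0325
  TFR = 5 × 1.0325 = 5.1625
Difference = 1.889 − 5.1625 = -3.2735

-3.27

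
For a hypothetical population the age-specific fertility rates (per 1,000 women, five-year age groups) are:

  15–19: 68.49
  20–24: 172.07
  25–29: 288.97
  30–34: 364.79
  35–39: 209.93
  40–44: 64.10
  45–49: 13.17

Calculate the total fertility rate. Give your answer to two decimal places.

Sum of ASFRs = 68.49 + 172.07 + 288.97 + 364.79 + 209.93 + 64.10 + 13.17 = 1181.52
TFR = 5 × 1181.52 / 1000 = 5.9076

5.91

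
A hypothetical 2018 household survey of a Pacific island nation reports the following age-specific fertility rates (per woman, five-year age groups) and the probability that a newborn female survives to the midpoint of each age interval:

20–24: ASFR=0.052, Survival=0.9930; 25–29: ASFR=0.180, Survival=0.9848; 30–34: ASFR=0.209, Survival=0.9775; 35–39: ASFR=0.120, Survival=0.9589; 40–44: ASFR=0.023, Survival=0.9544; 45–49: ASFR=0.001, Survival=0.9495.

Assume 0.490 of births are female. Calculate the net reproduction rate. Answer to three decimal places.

1.399

Proportion female at birth = 0.490.
Per-age-group product (5 × ASFR × survival probability):
  20–24: 5 × 0.052 × 0.9930 = 0.25818
  25–29: 5 × 0.180 × 0.9848 = 0.88632
  30–34: 5 × 0.209 × 0.9775 = 1.02149
  35–39: 5 × 0.120 × 0.9589 = 0.57534
  40–44: 5 × 0.023 × 0.9544 = 0.10976
  45–49: 5 × 0.001 × 0.9495 = 0.00475
Sum = 2.85584
NRR = 0.490 × 2.85584 = 1.39936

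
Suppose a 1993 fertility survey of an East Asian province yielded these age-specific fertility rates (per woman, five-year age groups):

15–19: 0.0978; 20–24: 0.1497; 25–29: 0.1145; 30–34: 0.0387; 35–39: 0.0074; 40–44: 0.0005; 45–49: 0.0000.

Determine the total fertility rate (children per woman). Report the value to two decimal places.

Sum of ASFRs = 0.0978 + 0.1497 + 0.1145 + 0.0387 + 0.0074 + 0.0005 + 0.0000 = 0.4086
TFR = 5 × 0.4086 = 2.043

2.04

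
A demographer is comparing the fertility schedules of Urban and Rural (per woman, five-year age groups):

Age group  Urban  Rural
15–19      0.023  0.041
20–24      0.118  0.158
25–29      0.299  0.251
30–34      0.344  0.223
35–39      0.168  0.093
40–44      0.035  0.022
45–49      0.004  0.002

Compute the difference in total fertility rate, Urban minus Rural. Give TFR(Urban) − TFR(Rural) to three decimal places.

Urban:
  Sum of ASFRs = 0.023 + 0.118 + 0.299 + 0.344 + 0.168 + 0.035 + 0.004 = 0.991
  TFR = 5 × 0.991 = 4.955
Rural:
  Sum of ASFRs = 0.041 + 0.158 + 0.251 + 0.223 + 0.093 + 0.022 + 0.002 = 0.790
  TFR = 5 × 0.790 = 3.95
Difference = 4.955 − 3.95 = 1.005

1.005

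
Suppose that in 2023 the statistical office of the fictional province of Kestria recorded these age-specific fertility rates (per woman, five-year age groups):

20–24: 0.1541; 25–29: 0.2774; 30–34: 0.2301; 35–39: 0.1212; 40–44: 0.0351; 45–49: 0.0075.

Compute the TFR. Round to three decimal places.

4.127

Sum of ASFRs = 0.1541 + 0.2774 + 0.2301 + 0.1212 + 0.0351 + 0.0075 = 0.8254
TFR = 5 × 0.8254 = 4.127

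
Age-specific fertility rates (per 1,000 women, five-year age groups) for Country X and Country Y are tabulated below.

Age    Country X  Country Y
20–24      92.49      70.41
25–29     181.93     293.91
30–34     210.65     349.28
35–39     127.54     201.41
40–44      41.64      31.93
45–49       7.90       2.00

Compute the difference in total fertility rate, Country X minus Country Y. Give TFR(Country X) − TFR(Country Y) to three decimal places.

Country X:
  Sum of ASFRs = 92.49 + 181.93 + 210.65 + 127.54 + 41.64 + 7.90 = 662.15
  TFR = 5 × 662.15 / 1000 = 3.31075
Country Y:
  Sum of ASFRs = 70.41 + 293.91 + 349.28 + 201.41 + 31.93 + 2.00 = 948.94
  TFR = 5 × 948.94 / 1000 = 4.7447
Difference = 3.31075 − 4.7447 = -1.43395

-1.434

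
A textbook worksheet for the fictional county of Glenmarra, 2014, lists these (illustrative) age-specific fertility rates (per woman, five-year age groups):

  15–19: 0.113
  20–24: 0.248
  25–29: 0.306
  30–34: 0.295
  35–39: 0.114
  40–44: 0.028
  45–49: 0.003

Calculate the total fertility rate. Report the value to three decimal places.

Sum of ASFRs = 0.113 + 0.248 + 0.306 + 0.295 + 0.114 + 0.028 + 0.003 = 1.107
TFR = 5 × 1.107 = 5.535

5.535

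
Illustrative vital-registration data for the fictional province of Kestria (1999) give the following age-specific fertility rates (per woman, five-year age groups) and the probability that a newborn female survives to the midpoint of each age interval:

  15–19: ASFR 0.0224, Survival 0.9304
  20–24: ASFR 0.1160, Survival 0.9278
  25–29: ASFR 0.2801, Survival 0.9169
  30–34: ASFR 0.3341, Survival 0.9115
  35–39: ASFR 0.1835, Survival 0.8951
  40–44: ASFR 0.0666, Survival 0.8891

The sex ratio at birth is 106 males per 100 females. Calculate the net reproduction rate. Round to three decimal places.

2.217

Proportion female at birth = 100 / (100 + 106) = 0.48544.
Weighting each age-specific rate by interval width and survival:
  15–19: 5 × 0.0224 × 0.9304 = 0.10420
  20–24: 5 × 0.1160 × 0.9278 = 0.53812
  25–29: 5 × 0.2801 × 0.9169 = 1.28412
  30–34: 5 × 0.3341 × 0.9115 = 1.52266
  35–39: 5 × 0.1835 × 0.8951 = 0.82125
  40–44: 5 × 0.0666 × 0.8891 = 0.29607
Sum = 4.56642
NRR = 0.48544 × 4.56642 = 2.21672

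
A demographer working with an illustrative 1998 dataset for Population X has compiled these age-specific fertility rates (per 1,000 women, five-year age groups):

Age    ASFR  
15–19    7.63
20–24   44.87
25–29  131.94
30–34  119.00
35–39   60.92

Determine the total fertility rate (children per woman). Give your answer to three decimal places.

Sum of ASFRs = 7.63 + 44.87 + 131.94 + 119.00 + 60.92 = 364.36
TFR = 5 × 364.36 / 1000 = 1.8218

1.822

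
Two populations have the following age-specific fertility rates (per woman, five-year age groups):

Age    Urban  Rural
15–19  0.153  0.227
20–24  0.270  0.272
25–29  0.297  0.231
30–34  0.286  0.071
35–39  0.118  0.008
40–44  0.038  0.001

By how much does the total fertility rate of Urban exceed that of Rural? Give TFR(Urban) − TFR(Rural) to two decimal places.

1.76

Urban:
  Sum of ASFRs = 0.153 + 0.270 + 0.297 + 0.286 + 0.118 + 0.038 = 1.162
  TFR = 5 × 1.162 = 5.81
Rural:
  Sum of ASFRs = 0.227 + 0.272 + 0.231 + 0.071 + 0.008 + 0.001 = 0.810
  TFR = 5 × 0.810 = 4.05
Difference = 5.81 − 4.05 = 1.76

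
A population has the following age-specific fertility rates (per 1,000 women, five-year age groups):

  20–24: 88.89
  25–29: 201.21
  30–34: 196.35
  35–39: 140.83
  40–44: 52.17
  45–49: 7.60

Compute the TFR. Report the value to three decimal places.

3.435

Sum of ASFRs = 88.89 + 201.21 + 196.35 + 140.83 + 52.17 + 7.60 = 687.05
TFR = 5 × 687.05 / 1000 = 3.43525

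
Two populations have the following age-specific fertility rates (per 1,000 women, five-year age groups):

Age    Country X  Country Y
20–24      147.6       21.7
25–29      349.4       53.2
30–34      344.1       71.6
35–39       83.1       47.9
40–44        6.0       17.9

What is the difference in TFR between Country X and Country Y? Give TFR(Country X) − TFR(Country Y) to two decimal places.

3.59

Country X:
  Sum of ASFRs = 147.6 + 349.4 + 344.1 + 83.1 + 6.0 = 930.2
  TFR = 5 × 930.2 / 1000 = 4.651
Country Y:
  Sum of ASFRs = 21.7 + 53.2 + 71.6 + 47.9 + 17.9 = 212.3
  TFR = 5 × 212.3 / 1000 = 1.0615
Difference = 4.651 − 1.0615 = 3.5895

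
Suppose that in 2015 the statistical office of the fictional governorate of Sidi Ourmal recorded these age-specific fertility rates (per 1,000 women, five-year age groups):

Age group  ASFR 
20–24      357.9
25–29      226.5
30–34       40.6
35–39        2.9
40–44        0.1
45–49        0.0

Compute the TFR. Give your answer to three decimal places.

Sum of ASFRs = 357.9 + 226.5 + 40.6 + 2.9 + 0.1 + 0.0 = 628.0
TFR = 5 × 628.0 / 1000 = 3.14

3.140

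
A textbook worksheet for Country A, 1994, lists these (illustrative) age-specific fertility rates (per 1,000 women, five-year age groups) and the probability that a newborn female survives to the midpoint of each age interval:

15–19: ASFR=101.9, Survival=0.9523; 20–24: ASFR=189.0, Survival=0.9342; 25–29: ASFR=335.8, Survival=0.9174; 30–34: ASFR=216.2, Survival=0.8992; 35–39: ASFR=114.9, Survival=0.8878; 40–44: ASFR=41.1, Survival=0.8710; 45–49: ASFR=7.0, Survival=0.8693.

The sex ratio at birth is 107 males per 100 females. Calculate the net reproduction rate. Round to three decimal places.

Proportion female at birth = 100 / (100 + 107) = 0.48309.
Survival-weighted fertility by age (5·fₓ·Sₓ):
  15–19: 5 × 101.9/1000 × 0.9523 = 0.48520
  20–24: 5 × 189.0/1000 × 0.9342 = 0.88282
  25–29: 5 × 335.8/1000 × 0.9174 = 1.54031
  30–34: 5 × 216.2/1000 × 0.8992 = 0.97204
  35–39: 5 × 114.9/1000 × 0.8878 = 0.51004
  40–44: 5 × 41.1/1000 × 0.8710 = 0.17899
  45–49: 5 × 7.0/1000 × 0.8693 = 0.03043
Sum = 4.59983
NRR = 0.48309 × 4.59983 = 2.22213
With NRR above 1 the population is above replacement fertility.

2.222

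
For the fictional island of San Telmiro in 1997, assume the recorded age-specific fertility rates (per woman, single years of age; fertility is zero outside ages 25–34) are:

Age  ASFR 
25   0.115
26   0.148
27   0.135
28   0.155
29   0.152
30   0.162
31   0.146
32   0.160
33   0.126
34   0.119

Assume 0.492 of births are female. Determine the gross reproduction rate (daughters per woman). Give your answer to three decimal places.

Proportion female at birth = 0.492.
Sum of ASFRs = 0.115 + 0.148 + 0.135 + 0.155 + 0.152 + 0.162 + 0.146 + 0.160 + 0.126 + 0.119 = 1.418
TFR = 1.418
GRR = 0.492 × 1.418 = 0.69766

0.698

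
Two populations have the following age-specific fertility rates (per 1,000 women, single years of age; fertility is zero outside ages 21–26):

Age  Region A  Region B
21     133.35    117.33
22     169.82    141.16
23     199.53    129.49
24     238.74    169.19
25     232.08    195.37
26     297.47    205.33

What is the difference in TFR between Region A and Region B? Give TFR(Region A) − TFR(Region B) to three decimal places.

Region A:
  Sum of ASFRs = 133.35 + 169.82 + 199.53 + 238.74 + 232.08 + 297.47 = 1270.99
  TFR = 1270.99 / 1000 = 1.27099
Region B:
  Sum of ASFRs = 117.33 + 141.16 + 129.49 + 169.19 + 195.37 + 205.33 = 957.87
  TFR = 957.87 / 1000 = 0.95787
Difference = 1.27099 − 0.95787 = 0.31312

0.313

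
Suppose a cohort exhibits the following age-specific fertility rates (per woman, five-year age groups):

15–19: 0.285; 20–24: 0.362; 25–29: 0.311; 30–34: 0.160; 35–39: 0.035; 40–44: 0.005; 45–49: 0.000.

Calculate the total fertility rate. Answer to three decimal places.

Sum of ASFRs = 0.285 + 0.362 + 0.311 + 0.160 + 0.035 + 0.005 + 0.000 = 1.158
TFR = 5 × 1.158 = 5.79

5.790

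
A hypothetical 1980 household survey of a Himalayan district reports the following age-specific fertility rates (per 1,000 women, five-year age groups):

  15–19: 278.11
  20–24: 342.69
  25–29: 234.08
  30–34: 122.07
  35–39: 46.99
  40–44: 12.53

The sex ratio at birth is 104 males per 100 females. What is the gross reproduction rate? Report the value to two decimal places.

2.54

Proportion female at birth = 100 / (100 + 104) = 0.49020.
Sum of ASFRs = 278.11 + 342.69 + 234.08 + 122.07 + 46.99 + 12.53 = 1036.47
TFR = 5 × 1036.47 / 1000 = 5.18235
GRR = 0.49020 × 5.18235 = 2.54039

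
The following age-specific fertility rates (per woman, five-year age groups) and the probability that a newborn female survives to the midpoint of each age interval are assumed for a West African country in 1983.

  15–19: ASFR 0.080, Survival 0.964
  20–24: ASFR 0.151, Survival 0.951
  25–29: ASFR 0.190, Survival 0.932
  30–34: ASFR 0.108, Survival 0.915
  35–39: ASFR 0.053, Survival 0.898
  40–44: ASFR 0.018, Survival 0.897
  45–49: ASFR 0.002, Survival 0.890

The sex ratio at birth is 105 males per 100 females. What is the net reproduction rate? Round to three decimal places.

Proportion female at birth = 100 / (100 + 105) = 0.48780.
Survival-weighted fertility by age (5·fₓ·Sₓ):
  15–19: 5 × 0.080 × 0.964 = 0.38560
  20–24: 5 × 0.151 × 0.951 = 0.71801
  25–29: 5 × 0.190 × 0.932 = 0.88540
  30–34: 5 × 0.108 × 0.915 = 0.49410
  35–39: 5 × 0.053 × 0.898 = 0.23797
  40–44: 5 × 0.018 × 0.897 = 0.08073
  45–49: 5 × 0.002 × 0.890 = 0.00890
Sum = 2.81071
NRR = 0.48780 × 2.81071 = 1.37106
An NRR exceeding 1 indicates intrinsic growth under these rates.

1.371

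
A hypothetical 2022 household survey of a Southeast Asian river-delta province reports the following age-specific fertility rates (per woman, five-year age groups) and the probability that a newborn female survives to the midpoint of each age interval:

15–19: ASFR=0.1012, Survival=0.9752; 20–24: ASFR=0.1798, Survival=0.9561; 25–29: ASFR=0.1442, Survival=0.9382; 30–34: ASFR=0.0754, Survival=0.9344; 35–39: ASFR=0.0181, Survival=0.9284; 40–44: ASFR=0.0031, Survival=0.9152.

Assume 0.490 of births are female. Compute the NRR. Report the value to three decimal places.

1.215

Proportion female at birth = 0.490.
Each age group contributes 5 × ASFR × survival:
  15–19: 5 × 0.1012 × 0.9752 = 0.49345
  20–24: 5 × 0.1798 × 0.9561 = 0.85953
  25–29: 5 × 0.1442 × 0.9382 = 0.67644
  30–34: 5 × 0.0754 × 0.9344 = 0.35227
  35–39: 5 × 0.0181 × 0.9284 = 0.08402
  40–44: 5 × 0.0031 × 0.9152 = 0.01419
Sum = 2.47990
NRR = 0.490 × 2.47990 = 1.21515
NRR > 1, so each generation more than replaces itself.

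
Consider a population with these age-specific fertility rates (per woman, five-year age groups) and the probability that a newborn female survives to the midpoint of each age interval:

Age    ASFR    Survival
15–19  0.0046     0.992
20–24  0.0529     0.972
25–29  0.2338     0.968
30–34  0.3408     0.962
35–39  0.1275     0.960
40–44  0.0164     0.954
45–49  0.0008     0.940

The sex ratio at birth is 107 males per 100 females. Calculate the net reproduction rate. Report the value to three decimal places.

Proportion female at birth = 100 / (100 + 107) = 0.48309.
Weighting each age-specific rate by interval width and survival:
  15–19: 5 × 0.0046 × 0.992 = 0.02282
  20–24: 5 × 0.0529 × 0.972 = 0.25709
  25–29: 5 × 0.2338 × 0.968 = 1.13159
  30–34: 5 × 0.3408 × 0.962 = 1.63925
  35–39: 5 × 0.1275 × 0.960 = 0.61200
  40–44: 5 × 0.0164 × 0.954 = 0.07823
  45–49: 5 × 0.0008 × 0.940 = 0.00376
Sum = 3.74474
NRR = 0.48309 × 3.74474 = 1.80905
An NRR exceeding 1 indicates intrinsic growth under these rates.

1.809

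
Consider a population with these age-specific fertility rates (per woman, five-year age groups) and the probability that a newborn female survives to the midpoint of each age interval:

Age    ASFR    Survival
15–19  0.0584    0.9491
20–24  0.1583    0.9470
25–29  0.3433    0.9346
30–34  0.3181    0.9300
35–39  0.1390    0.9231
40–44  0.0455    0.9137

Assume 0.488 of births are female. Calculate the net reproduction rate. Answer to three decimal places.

Proportion female at birth = 0.488.
Each age group contributes 5 × ASFR × survival:
  15–19: 5 × 0.0584 × 0.9491 = 0.27714
  20–24: 5 × 0.1583 × 0.9470 = 0.74955
  25–29: 5 × 0.3433 × 0.9346 = 1.60424
  30–34: 5 × 0.3181 × 0.9300 = 1.47917
  35–39: 5 × 0.1390 × 0.9231 = 0.64155
  40–44: 5 × 0.0455 × 0.9137 = 0.20787
Sum = 4.95952
NRR = 0.488 × 4.95952 = 2.42025
An NRR exceeding 1 indicates intrinsic growth under these rates.

2.420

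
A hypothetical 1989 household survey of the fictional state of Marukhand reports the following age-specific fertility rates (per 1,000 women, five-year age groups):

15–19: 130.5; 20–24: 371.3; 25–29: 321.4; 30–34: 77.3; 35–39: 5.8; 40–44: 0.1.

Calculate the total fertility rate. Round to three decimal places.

Sum of ASFRs = 130.5 + 371.3 + 321.4 + 77.3 + 5.8 + 0.1 = 906.4
TFR = 5 × 906.4 / 1000 = 4.532

4.532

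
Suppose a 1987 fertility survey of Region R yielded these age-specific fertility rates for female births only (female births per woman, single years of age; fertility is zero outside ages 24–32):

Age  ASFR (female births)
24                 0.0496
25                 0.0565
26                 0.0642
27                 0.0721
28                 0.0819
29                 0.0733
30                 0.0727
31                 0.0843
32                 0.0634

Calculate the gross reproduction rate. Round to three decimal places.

Sum of female ASFRs = 0.0496 + 0.0565 + 0.0642 + 0.0721 + 0.0819 + 0.0733 + 0.0727 + 0.0843 + 0.0634 = 0.6180
GRR = 0.618

0.618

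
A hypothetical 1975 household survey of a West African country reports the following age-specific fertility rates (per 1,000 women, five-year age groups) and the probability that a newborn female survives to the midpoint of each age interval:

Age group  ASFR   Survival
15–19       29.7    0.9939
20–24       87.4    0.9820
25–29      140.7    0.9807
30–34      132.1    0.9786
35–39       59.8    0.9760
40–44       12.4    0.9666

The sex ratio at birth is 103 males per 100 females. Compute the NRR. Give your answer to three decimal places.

Proportion female at birth = 100 / (100 + 103) = 0.49261.
Weighting each age-specific rate by interval width and survival:
  15–19: 5 × 29.7/1000 × 0.9939 = 0.14759
  20–24: 5 × 87.4/1000 × 0.9820 = 0.42913
  25–29: 5 × 140.7/1000 × 0.9807 = 0.68992
  30–34: 5 × 132.1/1000 × 0.9786 = 0.64637
  35–39: 5 × 59.8/1000 × 0.9760 = 0.29182
  40–44: 5 × 12.4/1000 × 0.9666 = 0.05993
Sum = 2.26476
NRR = 0.49261 × 2.26476 = 1.11564
With NRR above 1 the population is above replacement fertility.

1.116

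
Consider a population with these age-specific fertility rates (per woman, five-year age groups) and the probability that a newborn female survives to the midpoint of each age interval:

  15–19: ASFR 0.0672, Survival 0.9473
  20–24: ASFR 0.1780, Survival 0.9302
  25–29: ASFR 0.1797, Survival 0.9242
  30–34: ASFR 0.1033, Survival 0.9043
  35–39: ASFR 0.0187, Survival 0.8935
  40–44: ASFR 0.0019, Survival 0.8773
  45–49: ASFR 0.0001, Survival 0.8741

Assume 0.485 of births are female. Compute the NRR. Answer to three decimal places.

1.230

Proportion female at birth = 0.485.
Survival-weighted fertility by age (5·fₓ·Sₓ):
  15–19: 5 × 0.0672 × 0.9473 = 0.31829
  20–24: 5 × 0.1780 × 0.9302 = 0.82788
  25–29: 5 × 0.1797 × 0.9242 = 0.83039
  30–34: 5 × 0.1033 × 0.9043 = 0.46707
  35–39: 5 × 0.0187 × 0.8935 = 0.08354
  40–44: 5 × 0.0019 × 0.8773 = 0.00833
  45–49: 5 × 0.0001 × 0.8741 = 0.00044
Sum = 2.53594
NRR = 0.485 × 2.53594 = 1.22993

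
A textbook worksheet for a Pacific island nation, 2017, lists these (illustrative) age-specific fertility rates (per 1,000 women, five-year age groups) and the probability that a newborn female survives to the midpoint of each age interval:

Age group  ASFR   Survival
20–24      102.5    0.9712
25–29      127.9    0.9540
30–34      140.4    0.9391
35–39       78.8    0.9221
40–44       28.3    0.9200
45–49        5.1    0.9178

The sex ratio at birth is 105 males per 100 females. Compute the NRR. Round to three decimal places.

Proportion female at birth = 100 / (100 + 105) = 0.48780.
Weighting each age-specific rate by interval width and survival:
  20–24: 5 × 102.5/1000 × 0.9712 = 0.49774
  25–29: 5 × 127.9/1000 × 0.9540 = 0.61008
  30–34: 5 × 140.4/1000 × 0.9391 = 0.65925
  35–39: 5 × 78.8/1000 × 0.9221 = 0.36331
  40–44: 5 × 28.3/1000 × 0.9200 = 0.13018
  45–49: 5 × 5.1/1000 × 0.9178 = 0.02340
Sum = 2.28396
NRR = 0.48780 × 2.28396 = 1.11412
NRR > 1, so each generation more than replaces itself.

1.114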